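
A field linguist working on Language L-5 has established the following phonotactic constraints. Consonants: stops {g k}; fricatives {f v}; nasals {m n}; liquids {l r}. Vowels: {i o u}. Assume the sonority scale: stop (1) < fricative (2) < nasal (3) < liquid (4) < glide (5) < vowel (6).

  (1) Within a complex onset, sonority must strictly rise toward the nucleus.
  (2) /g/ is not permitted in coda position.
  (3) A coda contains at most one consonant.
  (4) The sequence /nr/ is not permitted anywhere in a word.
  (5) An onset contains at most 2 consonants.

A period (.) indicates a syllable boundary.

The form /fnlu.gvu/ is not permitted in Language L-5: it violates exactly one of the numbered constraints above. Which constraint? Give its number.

/fnlu.gvu/: syllable 1 onset /fnl/ has 3 consonants (> 2).
This is a violation of constraint 5: "An onset contains at most 2 consonants."
The remaining constraints (1, 2, 3, 4) are satisfied.

5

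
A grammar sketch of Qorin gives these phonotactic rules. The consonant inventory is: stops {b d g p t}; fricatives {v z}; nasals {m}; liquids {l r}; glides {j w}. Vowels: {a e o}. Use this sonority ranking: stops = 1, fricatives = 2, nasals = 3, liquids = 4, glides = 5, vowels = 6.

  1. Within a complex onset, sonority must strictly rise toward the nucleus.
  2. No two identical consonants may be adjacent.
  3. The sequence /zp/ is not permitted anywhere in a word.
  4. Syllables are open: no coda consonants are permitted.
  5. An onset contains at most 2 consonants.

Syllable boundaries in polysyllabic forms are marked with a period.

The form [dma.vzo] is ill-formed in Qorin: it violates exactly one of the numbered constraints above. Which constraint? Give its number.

[dma.vzo]: syllable 2 onset /vz/: /v/ (fricative, 2) → /z/ (fricative, 2) does not rise.
This is a violation of constraint 1: "Within a complex onset, sonority must strictly rise toward the nucleus."
The remaining constraints (2, 3, 4, 5) are satisfied.

1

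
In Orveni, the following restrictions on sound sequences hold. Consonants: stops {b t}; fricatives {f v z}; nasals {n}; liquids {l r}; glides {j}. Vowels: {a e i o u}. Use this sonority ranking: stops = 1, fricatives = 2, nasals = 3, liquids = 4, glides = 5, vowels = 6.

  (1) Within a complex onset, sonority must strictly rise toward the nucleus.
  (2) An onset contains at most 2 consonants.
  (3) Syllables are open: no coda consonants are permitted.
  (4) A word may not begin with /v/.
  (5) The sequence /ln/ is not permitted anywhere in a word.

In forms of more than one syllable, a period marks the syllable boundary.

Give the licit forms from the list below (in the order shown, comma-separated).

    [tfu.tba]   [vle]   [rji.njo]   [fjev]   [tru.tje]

[rji.njo], [tru.tje]

[tfu.tba] — violates constraint 1: syllable 2 onset /tb/: /t/ (stop, 1) → /b/ (stop, 1) does not rise → illicit
[vle] — violates constraint 4: word begins with /v/ → illicit
[rji.njo] — σ1 onset /rj/ (4→5 rises), coda /∅/ ok; σ2 onset /nj/ (3→5 rises), coda /∅/ ok → licit
[fjev] — violates constraint 3: syllable 1 coda /v/ has 1 consonant (> 0) → illicit
[tru.tje] — σ1 onset /tr/ (1→4 rises), coda /∅/ ok; σ2 onset /tj/ (1→5 rises), coda /∅/ ok → licit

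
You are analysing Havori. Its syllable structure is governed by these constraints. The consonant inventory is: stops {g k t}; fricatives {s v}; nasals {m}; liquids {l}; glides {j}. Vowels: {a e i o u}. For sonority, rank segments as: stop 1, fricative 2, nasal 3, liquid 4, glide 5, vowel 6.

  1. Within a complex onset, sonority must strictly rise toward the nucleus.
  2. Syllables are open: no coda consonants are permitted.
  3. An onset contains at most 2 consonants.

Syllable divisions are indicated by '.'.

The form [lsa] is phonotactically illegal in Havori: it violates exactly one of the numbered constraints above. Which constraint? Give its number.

1

[lsa]: syllable 1 onset /ls/: /l/ (liquid, 4) → /s/ (fricative, 2) does not rise.
This is a violation of constraint 1: "Within a complex onset, sonority must strictly rise toward the nucleus."
The remaining constraints (2, 3) are satisfied.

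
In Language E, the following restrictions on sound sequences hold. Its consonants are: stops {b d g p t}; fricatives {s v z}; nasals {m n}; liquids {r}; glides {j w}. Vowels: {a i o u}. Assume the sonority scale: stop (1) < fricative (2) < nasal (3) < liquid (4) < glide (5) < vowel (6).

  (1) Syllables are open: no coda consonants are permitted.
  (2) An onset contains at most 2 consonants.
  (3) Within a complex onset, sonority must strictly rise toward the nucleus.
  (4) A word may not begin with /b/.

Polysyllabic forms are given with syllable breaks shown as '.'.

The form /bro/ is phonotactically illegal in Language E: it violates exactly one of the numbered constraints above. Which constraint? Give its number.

4

/bro/: word begins with /b/.
This is a violation of constraint 4: "A word may not begin with /b/."
The remaining constraints (1, 2, 3) are satisfied.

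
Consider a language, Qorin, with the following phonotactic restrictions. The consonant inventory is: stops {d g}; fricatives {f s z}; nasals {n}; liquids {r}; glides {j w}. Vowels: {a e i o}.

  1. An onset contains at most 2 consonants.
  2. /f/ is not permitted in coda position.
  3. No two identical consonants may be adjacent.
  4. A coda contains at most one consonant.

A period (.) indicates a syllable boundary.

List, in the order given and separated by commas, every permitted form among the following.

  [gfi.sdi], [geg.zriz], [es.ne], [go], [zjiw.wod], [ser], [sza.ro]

[gfi.sdi] — σ1 onset /gf/ (2C), coda /∅/ ok; σ2 onset /sd/ (2C), coda /∅/ ok → permitted
[geg.zriz] — σ1 onset /g/, coda /g/ ok; σ2 onset /zr/ (2C), coda /z/ ok → permitted
[es.ne] — σ1 onset /∅/, coda /s/ ok; σ2 onset /n/, coda /∅/ ok → permitted
[go] — σ1 onset /g/, coda /∅/ ok → permitted
[zjiw.wod] — violates constraint 3: adjacent identical consonants /ww/ → not permitted
[ser] — σ1 onset /s/, coda /r/ ok → permitted
[sza.ro] — σ1 onset /sz/ (2C), coda /∅/ ok; σ2 onset /r/, coda /∅/ ok → permitted

[gfi.sdi], [geg.zriz], [es.ne], [go], [ser], [sza.ro]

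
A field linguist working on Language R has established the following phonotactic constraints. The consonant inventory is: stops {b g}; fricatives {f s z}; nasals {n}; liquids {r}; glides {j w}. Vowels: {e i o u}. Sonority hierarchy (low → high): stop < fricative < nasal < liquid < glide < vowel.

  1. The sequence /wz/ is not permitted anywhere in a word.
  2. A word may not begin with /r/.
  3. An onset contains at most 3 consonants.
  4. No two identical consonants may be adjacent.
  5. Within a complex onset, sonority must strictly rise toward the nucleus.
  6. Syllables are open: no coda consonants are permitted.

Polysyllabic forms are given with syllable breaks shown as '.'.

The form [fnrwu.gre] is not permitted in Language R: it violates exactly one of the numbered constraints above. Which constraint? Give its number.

[fnrwu.gre]: syllable 1 onset /fnrw/ has 4 consonants (> 3).
This is a violation of constraint 3: "An onset contains at most 3 consonants."
The remaining constraints (1, 2, 4, 5, 6) are satisfied.

3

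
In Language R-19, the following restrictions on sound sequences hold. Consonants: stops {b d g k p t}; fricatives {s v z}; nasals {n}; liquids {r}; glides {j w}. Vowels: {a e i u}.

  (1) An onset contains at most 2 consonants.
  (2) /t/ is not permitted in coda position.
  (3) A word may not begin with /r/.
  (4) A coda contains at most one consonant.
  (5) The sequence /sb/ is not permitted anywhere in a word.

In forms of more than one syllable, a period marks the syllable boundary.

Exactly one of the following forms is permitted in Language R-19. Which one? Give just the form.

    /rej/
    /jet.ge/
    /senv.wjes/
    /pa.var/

/rej/ — violates constraint 3: word begins with /r/ → not permitted
/jet.ge/ — violates constraint 2: syllable 1 coda contains /t/ → not permitted
/senv.wjes/ — violates constraint 4: syllable 1 coda /nv/ has 2 consonants (> 1) → not permitted
/pa.var/ — σ1 onset /p/, coda /∅/ ok; σ2 onset /v/, coda /r/ ok → permitted

/pa.var/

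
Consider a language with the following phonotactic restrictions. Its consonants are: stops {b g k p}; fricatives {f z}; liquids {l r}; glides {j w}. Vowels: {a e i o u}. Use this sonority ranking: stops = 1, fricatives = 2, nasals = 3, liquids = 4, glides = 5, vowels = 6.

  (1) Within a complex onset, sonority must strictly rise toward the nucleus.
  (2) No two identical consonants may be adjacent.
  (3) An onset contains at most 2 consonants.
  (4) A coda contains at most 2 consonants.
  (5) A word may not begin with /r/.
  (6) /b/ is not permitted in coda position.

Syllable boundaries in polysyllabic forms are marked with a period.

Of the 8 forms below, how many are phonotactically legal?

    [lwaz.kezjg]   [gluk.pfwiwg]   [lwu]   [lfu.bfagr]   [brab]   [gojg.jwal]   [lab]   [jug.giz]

[lwaz.kezjg] — violates constraint 4: syllable 2 coda /zjg/ has 3 consonants (> 2) → phonotactically illegal
[gluk.pfwiwg] — violates constraint 3: syllable 2 onset /pfw/ has 3 consonants (> 2) → phonotactically illegal
[lwu] — σ1 onset /lw/ (4→5 rises), coda /∅/ ok → phonotactically legal
[lfu.bfagr] — violates constraint 1: syllable 1 onset /lf/: /l/ (liquid, 4) → /f/ (fricative, 2) does not rise → phonotactically illegal
[brab] — violates constraint 6: syllable 1 coda contains /b/ → phonotactically illegal
[gojg.jwal] — violates constraint 1: syllable 2 onset /jw/: /j/ (glide, 5) → /w/ (glide, 5) does not rise → phonotactically illegal
[lab] — violates constraint 6: syllable 1 coda contains /b/ → phonotactically illegal
[jug.giz] — violates constraint 2: adjacent identical consonants /gg/ → phonotactically illegal
Phonotactically legal: [lwu] → 1.

1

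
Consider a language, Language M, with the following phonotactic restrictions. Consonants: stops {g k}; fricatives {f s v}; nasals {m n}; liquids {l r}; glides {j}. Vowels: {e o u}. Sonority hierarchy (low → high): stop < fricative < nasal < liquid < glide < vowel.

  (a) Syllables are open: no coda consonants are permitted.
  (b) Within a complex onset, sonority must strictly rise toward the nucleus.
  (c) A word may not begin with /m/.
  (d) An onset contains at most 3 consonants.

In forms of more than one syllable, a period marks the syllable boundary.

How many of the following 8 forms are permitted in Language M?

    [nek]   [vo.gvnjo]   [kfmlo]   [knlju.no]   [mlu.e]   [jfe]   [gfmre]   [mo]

0

[nek] — violates constraint (a): syllable 1 coda /k/ has 1 consonant (> 0) → not permitted
[vo.gvnjo] — violates constraint (d): syllable 2 onset /gvnj/ has 4 consonants (> 3) → not permitted
[kfmlo] — violates constraint (d): syllable 1 onset /kfml/ has 4 consonants (> 3) → not permitted
[knlju.no] — violates constraint (d): syllable 1 onset /knlj/ has 4 consonants (> 3) → not permitted
[mlu.e] — violates constraint (c): word begins with /m/ → not permitted
[jfe] — violates constraint (b): syllable 1 onset /jf/: /j/ (glide, 5) → /f/ (fricative, 2) does not rise → not permitted
[gfmre] — violates constraint (d): syllable 1 onset /gfmr/ has 4 consonants (> 3) → not permitted
[mo] — violates constraint (c): word begins with /m/ → not permitted
No form is permitted → 0.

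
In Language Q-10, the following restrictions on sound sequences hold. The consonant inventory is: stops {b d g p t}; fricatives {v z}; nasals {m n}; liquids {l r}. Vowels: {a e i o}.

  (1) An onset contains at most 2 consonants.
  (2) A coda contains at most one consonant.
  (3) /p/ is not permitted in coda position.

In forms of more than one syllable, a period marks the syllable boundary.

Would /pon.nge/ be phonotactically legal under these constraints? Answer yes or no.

/pon.nge/ — σ1 onset /p/, coda /n/ ok; σ2 onset /ng/ (2C), coda /∅/ ok → phonotactically legal

yes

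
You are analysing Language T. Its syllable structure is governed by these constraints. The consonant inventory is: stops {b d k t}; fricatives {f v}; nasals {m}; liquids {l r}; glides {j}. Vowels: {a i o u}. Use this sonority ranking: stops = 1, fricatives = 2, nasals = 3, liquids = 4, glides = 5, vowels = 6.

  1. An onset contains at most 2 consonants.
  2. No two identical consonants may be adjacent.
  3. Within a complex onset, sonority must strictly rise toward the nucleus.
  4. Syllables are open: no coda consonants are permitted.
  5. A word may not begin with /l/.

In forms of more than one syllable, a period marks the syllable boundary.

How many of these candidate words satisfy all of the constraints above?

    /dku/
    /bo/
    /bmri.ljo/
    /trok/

/dku/ — violates constraint 3: syllable 1 onset /dk/: /d/ (stop, 1) → /k/ (stop, 1) does not rise → not permitted
/bo/ — σ1 onset /b/, coda /∅/ ok → permitted
/bmri.ljo/ — violates constraint 1: syllable 1 onset /bmr/ has 3 consonants (> 2) → not permitted
/trok/ — violates constraint 4: syllable 1 coda /k/ has 1 consonant (> 0) → not permitted
Permitted: /bo/ → 1.

1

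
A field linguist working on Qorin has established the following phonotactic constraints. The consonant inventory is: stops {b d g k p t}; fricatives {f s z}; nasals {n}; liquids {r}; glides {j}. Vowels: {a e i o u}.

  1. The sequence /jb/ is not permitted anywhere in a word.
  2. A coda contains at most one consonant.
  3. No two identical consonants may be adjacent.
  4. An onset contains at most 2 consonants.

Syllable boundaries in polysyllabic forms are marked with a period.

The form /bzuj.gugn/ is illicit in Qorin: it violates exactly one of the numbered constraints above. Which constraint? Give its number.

/bzuj.gugn/: syllable 2 coda /gn/ has 2 consonants (> 1).
This is a violation of constraint 2: "A coda contains at most one consonant."
The remaining constraints (1, 3, 4) are satisfied.

2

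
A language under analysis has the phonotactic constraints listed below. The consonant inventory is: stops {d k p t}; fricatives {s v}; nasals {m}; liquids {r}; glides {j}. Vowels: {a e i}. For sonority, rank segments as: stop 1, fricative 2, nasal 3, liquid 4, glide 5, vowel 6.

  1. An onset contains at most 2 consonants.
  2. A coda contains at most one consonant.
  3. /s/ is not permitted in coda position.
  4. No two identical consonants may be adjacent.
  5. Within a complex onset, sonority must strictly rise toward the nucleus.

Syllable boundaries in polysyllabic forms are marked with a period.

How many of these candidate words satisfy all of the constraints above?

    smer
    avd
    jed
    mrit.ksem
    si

smer — σ1 onset /sm/ (2→3 rises), coda /r/ ok → licit
avd — violates constraint 2: syllable 1 coda /vd/ has 2 consonants (> 1) → illicit
jed — σ1 onset /j/, coda /d/ ok → licit
mrit.ksem — σ1 onset /mr/ (3→4 rises), coda /t/ ok; σ2 onset /ks/ (1→2 rises), coda /m/ ok → licit
si — σ1 onset /s/, coda /∅/ ok → licit
Licit: smer, jed, mrit.ksem, si → 4.

4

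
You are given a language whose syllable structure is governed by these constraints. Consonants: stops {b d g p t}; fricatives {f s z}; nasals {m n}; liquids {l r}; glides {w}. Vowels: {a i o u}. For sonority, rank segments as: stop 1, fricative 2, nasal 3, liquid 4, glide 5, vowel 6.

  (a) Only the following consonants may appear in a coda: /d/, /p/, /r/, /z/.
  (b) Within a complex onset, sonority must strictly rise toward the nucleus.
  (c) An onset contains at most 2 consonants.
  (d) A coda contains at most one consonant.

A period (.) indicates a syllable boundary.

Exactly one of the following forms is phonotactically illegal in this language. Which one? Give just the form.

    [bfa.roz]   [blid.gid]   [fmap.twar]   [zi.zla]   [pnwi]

[pnwi]

[bfa.roz] — σ1 onset /bf/ (1→2 rises), coda /∅/ ok; σ2 onset /r/, coda /z/ ok → phonotactically legal
[blid.gid] — σ1 onset /bl/ (1→4 rises), coda /d/ ok; σ2 onset /g/, coda /d/ ok → phonotactically legal
[fmap.twar] — σ1 onset /fm/ (2→3 rises), coda /p/ ok; σ2 onset /tw/ (1→5 rises), coda /r/ ok → phonotactically legal
[zi.zla] — σ1 onset /z/, coda /∅/ ok; σ2 onset /zl/ (2→4 rises), coda /∅/ ok → phonotactically legal
[pnwi] — violates constraint (c): syllable 1 onset /pnw/ has 3 consonants (> 2) → phonotactically illegal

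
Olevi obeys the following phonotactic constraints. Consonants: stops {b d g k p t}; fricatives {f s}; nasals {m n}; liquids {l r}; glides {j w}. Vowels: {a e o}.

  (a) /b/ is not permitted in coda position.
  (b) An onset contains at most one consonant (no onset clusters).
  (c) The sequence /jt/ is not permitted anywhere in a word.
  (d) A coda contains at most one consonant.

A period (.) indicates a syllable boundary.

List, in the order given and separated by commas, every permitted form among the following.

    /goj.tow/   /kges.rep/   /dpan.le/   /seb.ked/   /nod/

/nod/

/goj.tow/ — violates constraint (c): contains banned sequence /jt/ → not permitted
/kges.rep/ — violates constraint (b): syllable 1 onset /kg/ has 2 consonants (> 1) → not permitted
/dpan.le/ — violates constraint (b): syllable 1 onset /dp/ has 2 consonants (> 1) → not permitted
/seb.ked/ — violates constraint (a): syllable 1 coda contains /b/ → not permitted
/nod/ — σ1 onset /n/, coda /d/ ok → permitted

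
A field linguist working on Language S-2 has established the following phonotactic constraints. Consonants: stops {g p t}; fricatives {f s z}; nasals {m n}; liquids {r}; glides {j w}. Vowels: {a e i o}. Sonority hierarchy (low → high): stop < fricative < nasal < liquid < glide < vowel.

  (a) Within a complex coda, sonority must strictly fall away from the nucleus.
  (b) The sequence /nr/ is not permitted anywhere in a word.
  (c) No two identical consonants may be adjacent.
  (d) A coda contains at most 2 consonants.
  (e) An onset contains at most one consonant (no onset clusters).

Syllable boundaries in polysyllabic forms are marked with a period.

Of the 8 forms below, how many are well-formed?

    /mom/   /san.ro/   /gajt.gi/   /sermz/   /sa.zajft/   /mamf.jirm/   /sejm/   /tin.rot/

4

/mom/ — σ1 onset /m/, coda /m/ ok → well-formed
/san.ro/ — violates constraint (b): contains banned sequence /nr/ → ill-formed
/gajt.gi/ — σ1 onset /g/, coda /jt/ (5→1 falls) ok; σ2 onset /g/, coda /∅/ ok → well-formed
/sermz/ — violates constraint (d): syllable 1 coda /rmz/ has 3 consonants (> 2) → ill-formed
/sa.zajft/ — violates constraint (d): syllable 2 coda /jft/ has 3 consonants (> 2) → ill-formed
/mamf.jirm/ — σ1 onset /m/, coda /mf/ (3→2 falls) ok; σ2 onset /j/, coda /rm/ (4→3 falls) ok → well-formed
/sejm/ — σ1 onset /s/, coda /jm/ (5→3 falls) ok → well-formed
/tin.rot/ — violates constraint (b): contains banned sequence /nr/ → ill-formed
Well-formed: /mom/, /gajt.gi/, /mamf.jirm/, /sejm/ → 4.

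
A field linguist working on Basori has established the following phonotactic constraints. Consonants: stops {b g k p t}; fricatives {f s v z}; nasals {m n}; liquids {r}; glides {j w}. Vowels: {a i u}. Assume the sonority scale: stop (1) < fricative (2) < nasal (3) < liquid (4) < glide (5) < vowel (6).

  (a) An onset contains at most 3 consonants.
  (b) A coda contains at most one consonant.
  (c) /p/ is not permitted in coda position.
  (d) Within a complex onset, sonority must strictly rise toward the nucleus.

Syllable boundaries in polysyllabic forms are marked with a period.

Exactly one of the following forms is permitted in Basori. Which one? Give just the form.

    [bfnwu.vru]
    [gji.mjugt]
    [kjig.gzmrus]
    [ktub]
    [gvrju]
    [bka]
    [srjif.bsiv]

[srjif.bsiv]

[bfnwu.vru] — violates constraint (a): syllable 1 onset /bfnw/ has 4 consonants (> 3) → not permitted
[gji.mjugt] — violates constraint (b): syllable 2 coda /gt/ has 2 consonants (> 1) → not permitted
[kjig.gzmrus] — violates constraint (a): syllable 2 onset /gzmr/ has 4 consonants (> 3) → not permitted
[ktub] — violates constraint (d): syllable 1 onset /kt/: /k/ (stop, 1) → /t/ (stop, 1) does not rise → not permitted
[gvrju] — violates constraint (a): syllable 1 onset /gvrj/ has 4 consonants (> 3) → not permitted
[bka] — violates constraint (d): syllable 1 onset /bk/: /b/ (stop, 1) → /k/ (stop, 1) does not rise → not permitted
[srjif.bsiv] — σ1 onset /srj/ (2→4→5 rises), coda /f/ ok; σ2 onset /bs/ (1→2 rises), coda /v/ ok → permitted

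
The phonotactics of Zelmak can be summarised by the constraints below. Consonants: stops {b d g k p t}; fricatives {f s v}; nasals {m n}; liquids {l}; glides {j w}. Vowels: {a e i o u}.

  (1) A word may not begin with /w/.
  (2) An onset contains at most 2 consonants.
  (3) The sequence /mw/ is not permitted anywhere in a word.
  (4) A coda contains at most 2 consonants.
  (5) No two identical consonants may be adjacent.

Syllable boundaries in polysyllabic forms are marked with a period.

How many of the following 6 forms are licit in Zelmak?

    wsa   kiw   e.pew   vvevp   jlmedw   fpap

wsa — violates constraint 1: word begins with /w/ → illicit
kiw — σ1 onset /k/, coda /w/ ok → licit
e.pew — σ1 onset /∅/, coda /∅/ ok; σ2 onset /p/, coda /w/ ok → licit
vvevp — violates constraint 5: adjacent identical consonants /vv/ → illicit
jlmedw — violates constraint 2: syllable 1 onset /jlm/ has 3 consonants (> 2) → illicit
fpap — σ1 onset /fp/ (2C), coda /p/ ok → licit
Licit: kiw, e.pew, fpap → 3.

3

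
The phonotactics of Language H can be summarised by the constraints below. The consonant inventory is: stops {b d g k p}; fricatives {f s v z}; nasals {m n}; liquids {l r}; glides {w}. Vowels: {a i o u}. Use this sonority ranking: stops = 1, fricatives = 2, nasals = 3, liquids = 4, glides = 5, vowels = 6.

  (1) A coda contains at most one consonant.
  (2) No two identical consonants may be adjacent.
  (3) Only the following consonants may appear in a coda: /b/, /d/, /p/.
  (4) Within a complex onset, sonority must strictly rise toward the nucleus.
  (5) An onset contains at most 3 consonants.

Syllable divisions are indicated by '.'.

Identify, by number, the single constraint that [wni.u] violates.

[wni.u]: syllable 1 onset /wn/: /w/ (glide, 5) → /n/ (nasal, 3) does not rise.
This is a violation of constraint 4: "Within a complex onset, sonority must strictly rise toward the nucleus."
The remaining constraints (1, 2, 3, 5) are satisfied.

4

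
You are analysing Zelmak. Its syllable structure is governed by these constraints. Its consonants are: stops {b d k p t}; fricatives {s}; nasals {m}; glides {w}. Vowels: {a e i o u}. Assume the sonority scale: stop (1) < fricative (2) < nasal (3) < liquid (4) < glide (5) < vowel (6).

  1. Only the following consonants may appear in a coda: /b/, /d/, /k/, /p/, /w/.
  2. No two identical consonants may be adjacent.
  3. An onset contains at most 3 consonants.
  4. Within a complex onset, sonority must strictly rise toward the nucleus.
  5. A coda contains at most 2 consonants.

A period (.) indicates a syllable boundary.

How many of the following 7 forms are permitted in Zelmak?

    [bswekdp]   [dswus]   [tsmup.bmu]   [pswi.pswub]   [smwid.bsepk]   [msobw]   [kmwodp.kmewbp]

[bswekdp] — violates constraint 5: syllable 1 coda /kdp/ has 3 consonants (> 2) → not permitted
[dswus] — violates constraint 1: syllable 1 coda contains /s/, which is not a licensed coda consonant → not permitted
[tsmup.bmu] — σ1 onset /tsm/ (1→2→3 rises), coda /p/ ok; σ2 onset /bm/ (1→3 rises), coda /∅/ ok → permitted
[pswi.pswub] — σ1 onset /psw/ (1→2→5 rises), coda /∅/ ok; σ2 onset /psw/ (1→2→5 rises), coda /b/ ok → permitted
[smwid.bsepk] — σ1 onset /smw/ (2→3→5 rises), coda /d/ ok; σ2 onset /bs/ (1→2 rises), coda /pk/ (2C) ok → permitted
[msobw] — violates constraint 4: syllable 1 onset /ms/: /m/ (nasal, 3) → /s/ (fricative, 2) does not rise → not permitted
[kmwodp.kmewbp] — violates constraint 5: syllable 2 coda /wbp/ has 3 consonants (> 2) → not permitted
Permitted: [tsmup.bmu], [pswi.pswub], [smwid.bsepk] → 3.

3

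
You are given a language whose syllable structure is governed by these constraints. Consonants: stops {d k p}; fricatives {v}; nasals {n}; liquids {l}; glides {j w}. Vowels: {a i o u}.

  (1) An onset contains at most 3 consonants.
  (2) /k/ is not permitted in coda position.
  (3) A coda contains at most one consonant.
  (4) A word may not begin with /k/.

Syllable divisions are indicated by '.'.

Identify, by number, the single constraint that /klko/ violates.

/klko/: word begins with /k/.
This is a violation of constraint 4: "A word may not begin with /k/."
The remaining constraints (1, 2, 3) are satisfied.

4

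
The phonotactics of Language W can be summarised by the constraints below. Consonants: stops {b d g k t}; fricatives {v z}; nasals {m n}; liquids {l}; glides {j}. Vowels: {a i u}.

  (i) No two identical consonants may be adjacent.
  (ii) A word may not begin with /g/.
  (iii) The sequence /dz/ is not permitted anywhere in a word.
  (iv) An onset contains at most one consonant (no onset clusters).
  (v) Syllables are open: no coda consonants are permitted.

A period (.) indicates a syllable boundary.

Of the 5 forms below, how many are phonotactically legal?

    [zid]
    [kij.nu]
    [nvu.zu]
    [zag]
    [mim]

0

[zid] — violates constraint (v): syllable 1 coda /d/ has 1 consonant (> 0) → phonotactically illegal
[kij.nu] — violates constraint (v): syllable 1 coda /j/ has 1 consonant (> 0) → phonotactically illegal
[nvu.zu] — violates constraint (iv): syllable 1 onset /nv/ has 2 consonants (> 1) → phonotactically illegal
[zag] — violates constraint (v): syllable 1 coda /g/ has 1 consonant (> 0) → phonotactically illegal
[mim] — violates constraint (v): syllable 1 coda /m/ has 1 consonant (> 0) → phonotactically illegal
No form is phonotactically legal → 0.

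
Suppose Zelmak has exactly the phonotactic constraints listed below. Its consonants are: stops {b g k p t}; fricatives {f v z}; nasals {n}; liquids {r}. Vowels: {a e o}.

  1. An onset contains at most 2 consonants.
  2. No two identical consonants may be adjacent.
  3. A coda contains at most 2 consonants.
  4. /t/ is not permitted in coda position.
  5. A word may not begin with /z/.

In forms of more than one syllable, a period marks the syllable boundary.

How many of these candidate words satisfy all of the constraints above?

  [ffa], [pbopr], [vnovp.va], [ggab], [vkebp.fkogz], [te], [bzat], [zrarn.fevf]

[ffa] — violates constraint 2: adjacent identical consonants /ff/ → ill-formed
[pbopr] — σ1 onset /pb/ (2C), coda /pr/ (2C) ok → well-formed
[vnovp.va] — σ1 onset /vn/ (2C), coda /vp/ (2C) ok; σ2 onset /v/, coda /∅/ ok → well-formed
[ggab] — violates constraint 2: adjacent identical consonants /gg/ → ill-formed
[vkebp.fkogz] — σ1 onset /vk/ (2C), coda /bp/ (2C) ok; σ2 onset /fk/ (2C), coda /gz/ (2C) ok → well-formed
[te] — σ1 onset /t/, coda /∅/ ok → well-formed
[bzat] — violates constraint 4: syllable 1 coda contains /t/ → ill-formed
[zrarn.fevf] — violates constraint 5: word begins with /z/ → ill-formed
Well-formed: [pbopr], [vnovp.va], [vkebp.fkogz], [te] → 4.

4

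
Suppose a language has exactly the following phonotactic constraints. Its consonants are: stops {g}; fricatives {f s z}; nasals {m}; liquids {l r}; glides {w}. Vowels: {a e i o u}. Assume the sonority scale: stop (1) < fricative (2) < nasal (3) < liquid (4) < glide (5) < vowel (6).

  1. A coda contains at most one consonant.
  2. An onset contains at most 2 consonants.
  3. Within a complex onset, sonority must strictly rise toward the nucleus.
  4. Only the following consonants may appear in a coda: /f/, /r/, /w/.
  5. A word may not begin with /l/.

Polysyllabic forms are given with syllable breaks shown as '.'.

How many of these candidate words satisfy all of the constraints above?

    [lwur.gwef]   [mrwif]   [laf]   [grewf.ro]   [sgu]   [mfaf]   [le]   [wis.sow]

[lwur.gwef] — violates constraint 5: word begins with /l/ → phonotactically illegal
[mrwif] — violates constraint 2: syllable 1 onset /mrw/ has 3 consonants (> 2) → phonotactically illegal
[laf] — violates constraint 5: word begins with /l/ → phonotactically illegal
[grewf.ro] — violates constraint 1: syllable 1 coda /wf/ has 2 consonants (> 1) → phonotactically illegal
[sgu] — violates constraint 3: syllable 1 onset /sg/: /s/ (fricative, 2) → /g/ (stop, 1) does not rise → phonotactically illegal
[mfaf] — violates constraint 3: syllable 1 onset /mf/: /m/ (nasal, 3) → /f/ (fricative, 2) does not rise → phonotactically illegal
[le] — violates constraint 5: word begins with /l/ → phonotactically illegal
[wis.sow] — violates constraint 4: syllable 1 coda contains /s/, which is not a licensed coda consonant → phonotactically illegal
No form is phonotactically legal → 0.

0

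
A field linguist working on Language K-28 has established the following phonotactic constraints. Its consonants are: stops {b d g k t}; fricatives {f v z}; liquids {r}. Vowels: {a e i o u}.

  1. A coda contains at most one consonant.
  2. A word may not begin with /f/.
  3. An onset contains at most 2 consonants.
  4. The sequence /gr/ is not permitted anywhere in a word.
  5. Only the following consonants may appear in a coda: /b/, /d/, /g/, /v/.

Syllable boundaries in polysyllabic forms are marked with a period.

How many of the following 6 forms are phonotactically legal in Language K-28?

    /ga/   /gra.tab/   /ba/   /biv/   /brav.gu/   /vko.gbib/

/ga/ — σ1 onset /g/, coda /∅/ ok → phonotactically legal
/gra.tab/ — violates constraint 4: contains banned sequence /gr/ → phonotactically illegal
/ba/ — σ1 onset /b/, coda /∅/ ok → phonotactically legal
/biv/ — σ1 onset /b/, coda /v/ ok → phonotactically legal
/brav.gu/ — σ1 onset /br/ (2C), coda /v/ ok; σ2 onset /g/, coda /∅/ ok → phonotactically legal
/vko.gbib/ — σ1 onset /vk/ (2C), coda /∅/ ok; σ2 onset /gb/ (2C), coda /b/ ok → phonotactically legal
Phonotactically legal: /ga/, /ba/, /biv/, /brav.gu/, /vko.gbib/ → 5.

5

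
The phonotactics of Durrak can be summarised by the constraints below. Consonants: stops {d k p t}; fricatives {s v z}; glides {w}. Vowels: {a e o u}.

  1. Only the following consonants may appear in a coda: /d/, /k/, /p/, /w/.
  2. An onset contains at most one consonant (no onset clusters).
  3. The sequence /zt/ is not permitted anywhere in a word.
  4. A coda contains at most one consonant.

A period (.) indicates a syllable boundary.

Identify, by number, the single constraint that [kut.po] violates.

1

[kut.po]: syllable 1 coda contains /t/, which is not a licensed coda consonant.
This is a violation of constraint 1: "Only the following consonants may appear in a coda: /d/, /k/, /p/, /w/."
The remaining constraints (2, 3, 4) are satisfied.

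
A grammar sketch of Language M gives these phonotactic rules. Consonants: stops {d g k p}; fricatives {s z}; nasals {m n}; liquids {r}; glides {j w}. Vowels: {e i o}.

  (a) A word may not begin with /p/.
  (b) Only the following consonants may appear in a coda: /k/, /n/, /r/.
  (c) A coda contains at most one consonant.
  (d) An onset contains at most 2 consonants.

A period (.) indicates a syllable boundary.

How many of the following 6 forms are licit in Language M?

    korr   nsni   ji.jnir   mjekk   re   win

korr — violates constraint (c): syllable 1 coda /rr/ has 2 consonants (> 1) → illicit
nsni — violates constraint (d): syllable 1 onset /nsn/ has 3 consonants (> 2) → illicit
ji.jnir — σ1 onset /j/, coda /∅/ ok; σ2 onset /jn/ (2C), coda /r/ ok → licit
mjekk — violates constraint (c): syllable 1 coda /kk/ has 2 consonants (> 1) → illicit
re — σ1 onset /r/, coda /∅/ ok → licit
win — σ1 onset /w/, coda /n/ ok → licit
Licit: ji.jnir, re, win → 3.

3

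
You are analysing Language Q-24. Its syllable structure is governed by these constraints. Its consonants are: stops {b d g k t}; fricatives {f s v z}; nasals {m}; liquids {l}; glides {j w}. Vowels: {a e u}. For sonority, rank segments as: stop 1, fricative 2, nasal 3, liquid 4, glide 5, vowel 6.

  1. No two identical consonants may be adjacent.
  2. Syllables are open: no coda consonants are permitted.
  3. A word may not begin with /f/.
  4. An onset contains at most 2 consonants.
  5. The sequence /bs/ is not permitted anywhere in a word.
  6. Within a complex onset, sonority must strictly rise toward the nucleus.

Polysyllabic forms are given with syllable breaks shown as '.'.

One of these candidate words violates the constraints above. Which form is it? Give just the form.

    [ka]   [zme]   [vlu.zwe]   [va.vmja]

[va.vmja]

[ka] — σ1 onset /k/, coda /∅/ ok → phonotactically legal
[zme] — σ1 onset /zm/ (2→3 rises), coda /∅/ ok → phonotactically legal
[vlu.zwe] — σ1 onset /vl/ (2→4 rises), coda /∅/ ok; σ2 onset /zw/ (2→5 rises), coda /∅/ ok → phonotactically legal
[va.vmja] — violates constraint 4: syllable 2 onset /vmj/ has 3 consonants (> 2) → phonotactically illegal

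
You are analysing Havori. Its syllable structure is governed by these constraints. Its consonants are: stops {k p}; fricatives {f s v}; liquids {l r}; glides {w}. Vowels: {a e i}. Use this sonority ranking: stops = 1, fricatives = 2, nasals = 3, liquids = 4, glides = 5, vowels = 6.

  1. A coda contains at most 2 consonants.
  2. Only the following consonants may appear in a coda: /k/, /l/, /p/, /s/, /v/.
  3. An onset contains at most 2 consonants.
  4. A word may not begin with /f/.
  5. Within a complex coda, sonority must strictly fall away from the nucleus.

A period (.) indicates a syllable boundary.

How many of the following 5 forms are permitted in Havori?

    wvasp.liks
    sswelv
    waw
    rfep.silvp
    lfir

wvasp.liks — violates constraint 5: syllable 2 coda /ks/: /k/ (stop, 1) → /s/ (fricative, 2) does not fall → not permitted
sswelv — violates constraint 3: syllable 1 onset /ssw/ has 3 consonants (> 2) → not permitted
waw — violates constraint 2: syllable 1 coda contains /w/, which is not a licensed coda consonant → not permitted
rfep.silvp — violates constraint 1: syllable 2 coda /lvp/ has 3 consonants (> 2) → not permitted
lfir — violates constraint 2: syllable 1 coda contains /r/, which is not a licensed coda consonant → not permitted
No form is permitted → 0.

0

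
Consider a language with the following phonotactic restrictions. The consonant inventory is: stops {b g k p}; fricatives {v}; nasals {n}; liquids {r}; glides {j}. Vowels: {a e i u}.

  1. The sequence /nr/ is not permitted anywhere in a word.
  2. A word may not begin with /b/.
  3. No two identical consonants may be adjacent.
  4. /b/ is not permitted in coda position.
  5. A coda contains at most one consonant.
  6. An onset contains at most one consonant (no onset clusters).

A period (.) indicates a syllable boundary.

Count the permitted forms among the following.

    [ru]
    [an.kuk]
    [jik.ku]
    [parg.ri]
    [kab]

[ru] — σ1 onset /r/, coda /∅/ ok → permitted
[an.kuk] — σ1 onset /∅/, coda /n/ ok; σ2 onset /k/, coda /k/ ok → permitted
[jik.ku] — violates constraint 3: adjacent identical consonants /kk/ → not permitted
[parg.ri] — violates constraint 5: syllable 1 coda /rg/ has 2 consonants (> 1) → not permitted
[kab] — violates constraint 4: syllable 1 coda contains /b/ → not permitted
Permitted: [ru], [an.kuk] → 2.

2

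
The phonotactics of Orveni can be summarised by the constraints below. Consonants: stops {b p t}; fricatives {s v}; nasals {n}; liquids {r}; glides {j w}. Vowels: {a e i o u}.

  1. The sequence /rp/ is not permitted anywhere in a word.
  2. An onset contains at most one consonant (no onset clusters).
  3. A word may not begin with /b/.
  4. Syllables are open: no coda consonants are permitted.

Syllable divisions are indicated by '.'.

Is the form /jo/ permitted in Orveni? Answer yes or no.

yes

/jo/ — σ1 onset /j/, coda /∅/ ok → permitted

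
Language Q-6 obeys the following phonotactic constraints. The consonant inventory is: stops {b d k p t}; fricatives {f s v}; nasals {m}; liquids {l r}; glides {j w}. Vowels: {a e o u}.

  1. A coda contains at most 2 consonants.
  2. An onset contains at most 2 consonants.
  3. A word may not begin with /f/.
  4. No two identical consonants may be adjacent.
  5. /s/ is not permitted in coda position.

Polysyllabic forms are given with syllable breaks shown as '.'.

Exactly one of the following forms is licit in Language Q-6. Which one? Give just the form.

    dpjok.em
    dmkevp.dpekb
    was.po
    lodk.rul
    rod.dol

lodk.rul

dpjok.em — violates constraint 2: syllable 1 onset /dpj/ has 3 consonants (> 2) → illicit
dmkevp.dpekb — violates constraint 2: syllable 1 onset /dmk/ has 3 consonants (> 2) → illicit
was.po — violates constraint 5: syllable 1 coda contains /s/ → illicit
lodk.rul — σ1 onset /l/, coda /dk/ (2C) ok; σ2 onset /r/, coda /l/ ok → licit
rod.dol — violates constraint 4: adjacent identical consonants /dd/ → illicit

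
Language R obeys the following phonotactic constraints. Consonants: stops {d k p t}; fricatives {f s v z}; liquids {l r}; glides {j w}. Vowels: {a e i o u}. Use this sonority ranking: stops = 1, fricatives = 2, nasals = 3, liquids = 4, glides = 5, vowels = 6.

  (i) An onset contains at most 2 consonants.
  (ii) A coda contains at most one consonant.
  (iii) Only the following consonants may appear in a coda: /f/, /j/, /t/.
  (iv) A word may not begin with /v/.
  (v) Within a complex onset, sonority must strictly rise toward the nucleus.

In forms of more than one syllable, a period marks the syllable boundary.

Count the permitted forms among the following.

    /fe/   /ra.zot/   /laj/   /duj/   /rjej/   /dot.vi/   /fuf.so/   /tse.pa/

/fe/ — σ1 onset /f/, coda /∅/ ok → permitted
/ra.zot/ — σ1 onset /r/, coda /∅/ ok; σ2 onset /z/, coda /t/ ok → permitted
/laj/ — σ1 onset /l/, coda /j/ ok → permitted
/duj/ — σ1 onset /d/, coda /j/ ok → permitted
/rjej/ — σ1 onset /rj/ (4→5 rises), coda /j/ ok → permitted
/dot.vi/ — σ1 onset /d/, coda /t/ ok; σ2 onset /v/, coda /∅/ ok → permitted
/fuf.so/ — σ1 onset /f/, coda /f/ ok; σ2 onset /s/, coda /∅/ ok → permitted
/tse.pa/ — σ1 onset /ts/ (1→2 rises), coda /∅/ ok; σ2 onset /p/, coda /∅/ ok → permitted
Permitted: /fe/, /ra.zot/, /laj/, /duj/, /rjej/, /dot.vi/, /fuf.so/, /tse.pa/ → 8.

8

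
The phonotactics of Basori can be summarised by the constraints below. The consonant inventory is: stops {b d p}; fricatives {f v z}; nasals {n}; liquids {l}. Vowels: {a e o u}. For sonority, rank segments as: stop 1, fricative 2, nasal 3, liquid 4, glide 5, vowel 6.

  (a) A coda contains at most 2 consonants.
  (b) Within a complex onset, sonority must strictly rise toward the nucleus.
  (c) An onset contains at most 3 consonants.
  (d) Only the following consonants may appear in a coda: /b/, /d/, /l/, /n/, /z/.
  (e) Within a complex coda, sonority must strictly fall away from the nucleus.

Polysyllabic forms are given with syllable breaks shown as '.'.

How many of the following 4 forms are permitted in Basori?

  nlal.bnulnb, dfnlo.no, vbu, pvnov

0

nlal.bnulnb — violates constraint (a): syllable 2 coda /lnb/ has 3 consonants (> 2) → not permitted
dfnlo.no — violates constraint (c): syllable 1 onset /dfnl/ has 4 consonants (> 3) → not permitted
vbu — violates constraint (b): syllable 1 onset /vb/: /v/ (fricative, 2) → /b/ (stop, 1) does not rise → not permitted
pvnov — violates constraint (d): syllable 1 coda contains /v/, which is not a licensed coda consonant → not permitted
No form is permitted → 0.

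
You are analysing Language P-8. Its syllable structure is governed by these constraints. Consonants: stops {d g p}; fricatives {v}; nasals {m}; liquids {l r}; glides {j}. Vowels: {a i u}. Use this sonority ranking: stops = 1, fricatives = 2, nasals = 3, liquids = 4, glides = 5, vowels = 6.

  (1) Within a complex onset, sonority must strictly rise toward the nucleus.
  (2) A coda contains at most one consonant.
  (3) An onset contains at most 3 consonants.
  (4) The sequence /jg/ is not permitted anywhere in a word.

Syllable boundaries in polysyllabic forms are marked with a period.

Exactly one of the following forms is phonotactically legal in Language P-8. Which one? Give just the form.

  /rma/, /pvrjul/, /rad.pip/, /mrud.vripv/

/rad.pip/

/rma/ — violates constraint 1: syllable 1 onset /rm/: /r/ (liquid, 4) → /m/ (nasal, 3) does not rise → phonotactically illegal
/pvrjul/ — violates constraint 3: syllable 1 onset /pvrj/ has 4 consonants (> 3) → phonotactically illegal
/rad.pip/ — σ1 onset /r/, coda /d/ ok; σ2 onset /p/, coda /p/ ok → phonotactically legal
/mrud.vripv/ — violates constraint 2: syllable 2 coda /pv/ has 2 consonants (> 1) → phonotactically illegal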